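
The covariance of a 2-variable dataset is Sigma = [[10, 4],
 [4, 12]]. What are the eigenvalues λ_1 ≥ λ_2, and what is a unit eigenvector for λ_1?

Step 1 — characteristic polynomial of 2×2 Sigma:
  det(Sigma - λI) = λ² - trace · λ + det = 0.
  trace = 10 + 12 = 22, det = 10·12 - (4)² = 104.
Step 2 — discriminant:
  Δ = trace² - 4·det = 484 - 416 = 68.
Step 3 — eigenvalues:
  λ = (trace ± √Δ)/2 = (22 ± 8.2462)/2,
  λ_1 = 15.1231,  λ_2 = 6.8769.

Step 4 — unit eigenvector for λ_1: solve (Sigma - λ_1 I)v = 0. First row:
  (10 - 15.1231)·v_x + (4)·v_y = 0, i.e. (-5.1231)·v_x + (4)·v_y = 0,
  so v ∝ (b, λ_1 - a) = (4, 5.1231) = u.
  ||u|| = √((4)² + (5.1231)²) = √(42.2462) ≈ 6.4997,
  v_1 = u/||u|| ≈ (0.6154, 0.7882) (||v_1|| = 1).

λ_1 = 15.1231,  λ_2 = 6.8769;  v_1 ≈ (0.6154, 0.7882)


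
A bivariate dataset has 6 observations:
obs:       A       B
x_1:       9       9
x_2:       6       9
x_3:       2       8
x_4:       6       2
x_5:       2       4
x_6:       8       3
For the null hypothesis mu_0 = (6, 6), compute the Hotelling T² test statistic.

Step 1 — sample mean vector:
  mean(A) = (9 + 6 + 2 + 6 + 2 + 8) / 6 = 33/6 = 5.5
  mean(B) = (9 + 9 + 8 + 2 + 4 + 3) / 6 = 35/6 = 5.8333
  x̄ = (5.5, 5.8333),  deviation x̄ - mu_0 = (5.5, 5.8333) - (6, 6) = (-0.5, -0.1667).

Step 2 — sample covariance matrix, S[i,j] = (1/(n-1)) · Σ_k (x_{k,i} - mean_i) · (x_{k,j} - mean_j), divisor n-1 = 5:
  S[A,A] = ((3.5)·(3.5) + (0.5)·(0.5) + (-3.5)·(-3.5) + (0.5)·(0.5) + (-3.5)·(-3.5) + (2.5)·(2.5)) / 5 = 43.5/5 = 8.7
  S[A,B] = ((3.5)·(3.1667) + (0.5)·(3.1667) + (-3.5)·(2.1667) + (0.5)·(-3.8333) + (-3.5)·(-1.8333) + (2.5)·(-2.8333)) / 5 = 2.5/5 = 0.5
  S[B,B] = ((3.1667)·(3.1667) + (3.1667)·(3.1667) + (2.1667)·(2.1667) + (-3.8333)·(-3.8333) + (-1.8333)·(-1.8333) + (-2.8333)·(-2.8333)) / 5 = 50.8333/5 = 10.1667
  S = [[8.7, 0.5],
 [0.5, 10.1667]].

Step 3 — invert S. det(S) = 8.7·10.1667 - (0.5)² = 88.2.
  S^{-1} = (1/det) · [[d, -b], [-b, a]] = [[0.1153, -0.0057],
 [-0.0057, 0.0986]].

Step 4 — quadratic form (x̄ - mu_0)^T · S^{-1} · (x̄ - mu_0):
  S^{-1} · (x̄ - mu_0) = (-0.0567, -0.0136),
  (x̄ - mu_0)^T · [...] = (-0.5)·(-0.0567) + (-0.1667)·(-0.0136) = 0.0306.

Step 5 — scale by n: T² = 6 · 0.0306 = 0.1837.

T² ≈ 0.1837


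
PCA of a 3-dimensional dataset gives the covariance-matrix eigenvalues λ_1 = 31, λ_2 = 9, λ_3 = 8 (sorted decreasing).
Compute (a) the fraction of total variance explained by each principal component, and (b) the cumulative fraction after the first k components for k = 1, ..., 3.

Step 1 — total variance = trace(Sigma) = Σ λ_i = 31 + 9 + 8 = 48.

Step 2 — fraction explained by component i = λ_i / Σ λ:
  PC1: 31/48 = 0.6458
  PC2: 9/48 = 0.1875
  PC3: 8/48 = 0.1667

Step 3 — cumulative fraction after k components = (λ_1 + ... + λ_k) / Σ λ:
  k = 1: 31/48 = 0.6458
  k = 2: (31 + 9)/48 = 40/48 = 0.8333
  k = 3: (31 + 9 + 8)/48 = 48/48 = 1

Summary (fraction, with percent):

explained: PC1 0.6458 (64.58%), PC2 0.1875 (18.75%), PC3 0.1667 (16.67%);  cumulative: 0.6458, 0.8333, 1


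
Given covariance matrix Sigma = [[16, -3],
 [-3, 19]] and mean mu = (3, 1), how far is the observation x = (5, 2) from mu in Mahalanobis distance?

Step 1 — centre the observation: (x - mu) = (2, 1).

Step 2 — invert Sigma. det(Sigma) = 16·19 - (-3)² = 295.
  Sigma^{-1} = (1/det) · [[d, -b], [-b, a]] = [[0.0644, 0.0102],
 [0.0102, 0.0542]].

Step 3 — form the quadratic (x - mu)^T · Sigma^{-1} · (x - mu):
  Sigma^{-1} · (x - mu) = (0.139, 0.0746).
  (x - mu)^T · [Sigma^{-1} · (x - mu)] = (2)·(0.139) + (1)·(0.0746) = 0.3525.

Step 4 — take square root: d = √(0.3525) ≈ 0.5938.

d(x, mu) = √(0.3525) ≈ 0.5938


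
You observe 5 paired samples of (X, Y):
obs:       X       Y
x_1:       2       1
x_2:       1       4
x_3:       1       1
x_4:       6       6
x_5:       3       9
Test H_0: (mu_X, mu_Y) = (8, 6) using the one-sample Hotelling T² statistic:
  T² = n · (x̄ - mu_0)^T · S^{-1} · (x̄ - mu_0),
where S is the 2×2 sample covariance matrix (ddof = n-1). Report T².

Step 1 — sample mean vector:
  mean(X) = (2 + 1 + 1 + 6 + 3) / 5 = 13/5 = 2.6
  mean(Y) = (1 + 4 + 1 + 6 + 9) / 5 = 21/5 = 4.2
  x̄ = (2.6, 4.2),  deviation x̄ - mu_0 = (2.6, 4.2) - (8, 6) = (-5.4, -1.8).

Step 2 — sample covariance matrix, S[i,j] = (1/(n-1)) · Σ_k (x_{k,i} - mean_i) · (x_{k,j} - mean_j), divisor n-1 = 4:
  S[X,X] = ((-0.6)·(-0.6) + (-1.6)·(-1.6) + (-1.6)·(-1.6) + (3.4)·(3.4) + (0.4)·(0.4)) / 4 = 17.2/4 = 4.3
  S[X,Y] = ((-0.6)·(-3.2) + (-1.6)·(-0.2) + (-1.6)·(-3.2) + (3.4)·(1.8) + (0.4)·(4.8)) / 4 = 15.4/4 = 3.85
  S[Y,Y] = ((-3.2)·(-3.2) + (-0.2)·(-0.2) + (-3.2)·(-3.2) + (1.8)·(1.8) + (4.8)·(4.8)) / 4 = 46.8/4 = 11.7
  S = [[4.3, 3.85],
 [3.85, 11.7]].

Step 3 — invert S. det(S) = 4.3·11.7 - (3.85)² = 35.4875.
  S^{-1} = (1/det) · [[d, -b], [-b, a]] = [[0.3297, -0.1085],
 [-0.1085, 0.1212]].

Step 4 — quadratic form (x̄ - mu_0)^T · S^{-1} · (x̄ - mu_0):
  S^{-1} · (x̄ - mu_0) = (-1.5851, 0.3677),
  (x̄ - mu_0)^T · [...] = (-5.4)·(-1.5851) + (-1.8)·(0.3677) = 7.8974.

Step 5 — scale by n: T² = 5 · 7.8974 = 39.4871.

T² ≈ 39.4871


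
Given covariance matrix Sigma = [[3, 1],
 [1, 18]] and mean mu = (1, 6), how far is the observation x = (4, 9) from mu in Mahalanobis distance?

Step 1 — centre the observation: (x - mu) = (3, 3).

Step 2 — invert Sigma. det(Sigma) = 3·18 - (1)² = 53.
  Sigma^{-1} = (1/det) · [[d, -b], [-b, a]] = [[0.3396, -0.0189],
 [-0.0189, 0.0566]].

Step 3 — form the quadratic (x - mu)^T · Sigma^{-1} · (x - mu):
  Sigma^{-1} · (x - mu) = (0.9623, 0.1132).
  (x - mu)^T · [Sigma^{-1} · (x - mu)] = (3)·(0.9623) + (3)·(0.1132) = 3.2264.

Step 4 — take square root: d = √(3.2264) ≈ 1.7962.

d(x, mu) = √(3.2264) ≈ 1.7962


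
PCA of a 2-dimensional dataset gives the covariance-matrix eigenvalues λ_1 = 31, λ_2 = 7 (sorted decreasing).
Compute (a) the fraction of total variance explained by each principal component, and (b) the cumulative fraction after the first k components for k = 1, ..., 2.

Step 1 — total variance = trace(Sigma) = Σ λ_i = 31 + 7 = 38.

Step 2 — fraction explained by component i = λ_i / Σ λ:
  PC1: 31/38 = 0.8158
  PC2: 7/38 = 0.1842

Step 3 — cumulative fraction after k components = (λ_1 + ... + λ_k) / Σ λ:
  k = 1: 31/38 = 0.8158
  k = 2: (31 + 7)/38 = 38/38 = 1

Summary (fraction, with percent):

explained: PC1 0.8158 (81.58%), PC2 0.1842 (18.42%);  cumulative: 0.8158, 1


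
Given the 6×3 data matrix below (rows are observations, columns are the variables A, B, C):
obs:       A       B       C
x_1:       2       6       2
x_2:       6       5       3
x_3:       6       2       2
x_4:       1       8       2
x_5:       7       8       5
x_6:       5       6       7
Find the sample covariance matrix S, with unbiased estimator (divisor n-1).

Step 1 — column means:
  mean(A) = (2 + 6 + 6 + 1 + 7 + 5) / 6 = 27/6 = 4.5
  mean(B) = (6 + 5 + 2 + 8 + 8 + 6) / 6 = 35/6 = 5.8333
  mean(C) = (2 + 3 + 2 + 2 + 5 + 7) / 6 = 21/6 = 3.5

Step 2 — sample covariance S[i,j] = (1/(n-1)) · Σ_k (x_{k,i} - mean_i) · (x_{k,j} - mean_j), with n-1 = 5.
  S[A,A] = ((-2.5)·(-2.5) + (1.5)·(1.5) + (1.5)·(1.5) + (-3.5)·(-3.5) + (2.5)·(2.5) + (0.5)·(0.5)) / 5 = 29.5/5 = 5.9
  S[A,B] = ((-2.5)·(0.1667) + (1.5)·(-0.8333) + (1.5)·(-3.8333) + (-3.5)·(2.1667) + (2.5)·(2.1667) + (0.5)·(0.1667)) / 5 = -9.5/5 = -1.9
  S[A,C] = ((-2.5)·(-1.5) + (1.5)·(-0.5) + (1.5)·(-1.5) + (-3.5)·(-1.5) + (2.5)·(1.5) + (0.5)·(3.5)) / 5 = 11.5/5 = 2.3
  S[B,B] = ((0.1667)·(0.1667) + (-0.8333)·(-0.8333) + (-3.8333)·(-3.8333) + (2.1667)·(2.1667) + (2.1667)·(2.1667) + (0.1667)·(0.1667)) / 5 = 24.8333/5 = 4.9667
  S[B,C] = ((0.1667)·(-1.5) + (-0.8333)·(-0.5) + (-3.8333)·(-1.5) + (2.1667)·(-1.5) + (2.1667)·(1.5) + (0.1667)·(3.5)) / 5 = 6.5/5 = 1.3
  S[C,C] = ((-1.5)·(-1.5) + (-0.5)·(-0.5) + (-1.5)·(-1.5) + (-1.5)·(-1.5) + (1.5)·(1.5) + (3.5)·(3.5)) / 5 = 21.5/5 = 4.3

S is symmetric (S[j,i] = S[i,j]). Assembling:

S = [[5.9, -1.9, 2.3],
 [-1.9, 4.9667, 1.3],
 [2.3, 1.3, 4.3]]


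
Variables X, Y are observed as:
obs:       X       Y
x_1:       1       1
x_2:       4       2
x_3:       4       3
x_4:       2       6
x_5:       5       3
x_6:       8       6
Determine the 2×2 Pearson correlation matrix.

Step 1 — column means:
  mean(X) = (1 + 4 + 4 + 2 + 5 + 8) / 6 = 24/6 = 4
  mean(Y) = (1 + 2 + 3 + 6 + 3 + 6) / 6 = 21/6 = 3.5

Step 2 — sample variances and covariances s[i,j] = (1/(n-1)) · Σ_k (x_{k,i} - mean_i) · (x_{k,j} - mean_j), with n-1 = 5:
  s[X,X] = ((-3)·(-3) + (0)·(0) + (0)·(0) + (-2)·(-2) + (1)·(1) + (4)·(4)) / 5 = 30/5 = 6
  s[X,Y] = ((-3)·(-2.5) + (0)·(-1.5) + (0)·(-0.5) + (-2)·(2.5) + (1)·(-0.5) + (4)·(2.5)) / 5 = 12/5 = 2.4
  s[Y,Y] = ((-2.5)·(-2.5) + (-1.5)·(-1.5) + (-0.5)·(-0.5) + (2.5)·(2.5) + (-0.5)·(-0.5) + (2.5)·(2.5)) / 5 = 21.5/5 = 4.3
  Sample standard deviations s_i = √(s[i,i]):
  s(X) = √(6) = 2.4495
  s(Y) = √(4.3) = 2.0736

Step 3 — r_{ij} = s_{ij} / (s_i · s_j):
  r[X,X] = 1 (diagonal).
  r[X,Y] = 2.4 / (2.4495 · 2.0736) = 2.4 / 5.0794 = 0.4725
  r[Y,Y] = 1 (diagonal).

R is symmetric with unit diagonal. Assembling:

R = [[1, 0.4725],
 [0.4725, 1]]


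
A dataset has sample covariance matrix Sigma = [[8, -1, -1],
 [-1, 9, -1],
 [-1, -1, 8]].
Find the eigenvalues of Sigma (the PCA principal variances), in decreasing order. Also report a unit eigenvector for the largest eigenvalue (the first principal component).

Step 1 — characteristic polynomial p(λ) = det(λI - Sigma) = λ³ - tr·λ² + c_1·λ - det, where tr = trace, c_1 = sum of the principal 2×2 minors, det = det(Sigma):
  tr = 8 + 9 + 8 = 25,
  c_1 = (8·9 - (-1)²) + (8·8 - (-1)²) + (9·8 - (-1)²) = 71 + 63 + 71 = 205,
  det = 8·(9·8 - (-1)²) - (-1)·((-1)·8 - (-1)·(-1)) + (-1)·((-1)·(-1) - 9·(-1)) = 8·(71) - (-1)·(-9) + (-1)·(10) = 549.
  So p(λ) = λ³ - 25λ² + 205λ - 549.
Step 2 — look for an integer root (rational root theorem: any rational root is an integer divisor of 549). Testing λ = 9:
  p(9) = 729 - 2025 + 1845 - 549 = 0  ✓
  Dividing out (λ - 9): p(λ) = (λ - 9)(λ² - 16λ + 61).
Step 3 — remaining eigenvalues from the quadratic λ² - 16λ + 61 = 0:
  Δ = 16² - 4·61 = 256 - 244 = 12,  λ = (16 ± √12)/2 = (16 ± 3.4641)/2 ≈ 9.7321 or 6.2679.
  Sorted: λ_1 = 9.7321,  λ_2 = 9,  λ_3 = 6.2679  (check: sum = 25 = tr ✓).

Step 4 — unit eigenvector for λ_1 ≈ 9.7321: v spans the null space of (Sigma - λ_1 I), whose rows are
  r_1 = (-1.7321, -1, -1),  r_2 = (-1, -0.7321, -1),  r_3 = (-1, -1, -1.7321).
  v is orthogonal to every row, so take v ∝ r_1 × r_2 = ((-1)·(-1) - (-1)·(-0.7321), (-1)·(-1) - (-1.7321)·(-1), (-1.7321)·(-0.7321) - (-1)·(-1)) ≈ (0.2679, -0.7321, 0.2679).
  Let u = (0.2679, -0.7321, 0.2679).
  ||u|| = √((0.2679)² + (-0.7321)² + (0.2679)²) = √(0.6795) ≈ 0.8243,  v_1 = u/||u|| ≈ (0.3251, -0.8881, 0.3251) (||v_1|| = 1).

λ_1 = 9.7321,  λ_2 = 9,  λ_3 = 6.2679;  v_1 ≈ (0.3251, -0.8881, 0.3251)


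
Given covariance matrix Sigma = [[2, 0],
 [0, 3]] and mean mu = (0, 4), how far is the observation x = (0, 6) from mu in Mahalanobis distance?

Step 1 — centre the observation: (x - mu) = (0, 2).

Step 2 — invert Sigma. det(Sigma) = 2·3 - (0)² = 6.
  Sigma^{-1} = (1/det) · [[d, -b], [-b, a]] = [[0.5, 0],
 [0, 0.3333]].

Step 3 — form the quadratic (x - mu)^T · Sigma^{-1} · (x - mu):
  Sigma^{-1} · (x - mu) = (0, 0.6667).
  (x - mu)^T · [Sigma^{-1} · (x - mu)] = (0)·(0) + (2)·(0.6667) = 1.3333.

Step 4 — take square root: d = √(1.3333) ≈ 1.1547.

d(x, mu) = √(1.3333) ≈ 1.1547


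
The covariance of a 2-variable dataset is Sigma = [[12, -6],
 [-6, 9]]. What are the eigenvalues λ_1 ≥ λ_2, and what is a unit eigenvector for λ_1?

Step 1 — characteristic polynomial of 2×2 Sigma:
  det(Sigma - λI) = λ² - trace · λ + det = 0.
  trace = 12 + 9 = 21, det = 12·9 - (-6)² = 72.
Step 2 — discriminant:
  Δ = trace² - 4·det = 441 - 288 = 153.
Step 3 — eigenvalues:
  λ = (trace ± √Δ)/2 = (21 ± 12.3693)/2,
  λ_1 = 16.6847,  λ_2 = 4.3153.

Step 4 — unit eigenvector for λ_1: solve (Sigma - λ_1 I)v = 0. First row:
  (12 - 16.6847)·v_x + (-6)·v_y = 0, i.e. (-4.6847)·v_x + (-6)·v_y = 0,
  so v ∝ (b, λ_1 - a) = (-6, 4.6847); multiply by -1 so the first entry is positive: u = (6, -4.6847).
  ||u|| = √((6)² + (-4.6847)²) = √(57.946) ≈ 7.6122,
  v_1 = u/||u|| ≈ (0.7882, -0.6154) (||v_1|| = 1).

λ_1 = 16.6847,  λ_2 = 4.3153;  v_1 ≈ (0.7882, -0.6154)


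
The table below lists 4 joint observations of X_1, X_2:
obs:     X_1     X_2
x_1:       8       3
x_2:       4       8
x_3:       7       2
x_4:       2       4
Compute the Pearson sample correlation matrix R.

Step 1 — column means:
  mean(X_1) = (8 + 4 + 7 + 2) / 4 = 21/4 = 5.25
  mean(X_2) = (3 + 8 + 2 + 4) / 4 = 17/4 = 4.25

Step 2 — sample variances and covariances s[i,j] = (1/(n-1)) · Σ_k (x_{k,i} - mean_i) · (x_{k,j} - mean_j), with n-1 = 3:
  s[X_1,X_1] = ((2.75)·(2.75) + (-1.25)·(-1.25) + (1.75)·(1.75) + (-3.25)·(-3.25)) / 3 = 22.75/3 = 7.5833
  s[X_1,X_2] = ((2.75)·(-1.25) + (-1.25)·(3.75) + (1.75)·(-2.25) + (-3.25)·(-0.25)) / 3 = -11.25/3 = -3.75
  s[X_2,X_2] = ((-1.25)·(-1.25) + (3.75)·(3.75) + (-2.25)·(-2.25) + (-0.25)·(-0.25)) / 3 = 20.75/3 = 6.9167
  Sample standard deviations s_i = √(s[i,i]):
  s(X_1) = √(7.5833) = 2.7538
  s(X_2) = √(6.9167) = 2.63

Step 3 — r_{ij} = s_{ij} / (s_i · s_j):
  r[X_1,X_1] = 1 (diagonal).
  r[X_1,X_2] = -3.75 / (2.7538 · 2.63) = -3.75 / 7.2423 = -0.5178
  r[X_2,X_2] = 1 (diagonal).

R is symmetric with unit diagonal. Assembling:

R = [[1, -0.5178],
 [-0.5178, 1]]


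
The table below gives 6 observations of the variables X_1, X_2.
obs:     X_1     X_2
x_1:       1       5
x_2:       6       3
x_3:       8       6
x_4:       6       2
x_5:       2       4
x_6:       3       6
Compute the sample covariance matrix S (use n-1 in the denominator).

Step 1 — column means:
  mean(X_1) = (1 + 6 + 8 + 6 + 2 + 3) / 6 = 26/6 = 4.3333
  mean(X_2) = (5 + 3 + 6 + 2 + 4 + 6) / 6 = 26/6 = 4.3333

Step 2 — sample covariance S[i,j] = (1/(n-1)) · Σ_k (x_{k,i} - mean_i) · (x_{k,j} - mean_j), with n-1 = 5.
  S[X_1,X_1] = ((-3.3333)·(-3.3333) + (1.6667)·(1.6667) + (3.6667)·(3.6667) + (1.6667)·(1.6667) + (-2.3333)·(-2.3333) + (-1.3333)·(-1.3333)) / 5 = 37.3333/5 = 7.4667
  S[X_1,X_2] = ((-3.3333)·(0.6667) + (1.6667)·(-1.3333) + (3.6667)·(1.6667) + (1.6667)·(-2.3333) + (-2.3333)·(-0.3333) + (-1.3333)·(1.6667)) / 5 = -3.6667/5 = -0.7333
  S[X_2,X_2] = ((0.6667)·(0.6667) + (-1.3333)·(-1.3333) + (1.6667)·(1.6667) + (-2.3333)·(-2.3333) + (-0.3333)·(-0.3333) + (1.6667)·(1.6667)) / 5 = 13.3333/5 = 2.6667

S is symmetric (S[j,i] = S[i,j]). Assembling:

S = [[7.4667, -0.7333],
 [-0.7333, 2.6667]]


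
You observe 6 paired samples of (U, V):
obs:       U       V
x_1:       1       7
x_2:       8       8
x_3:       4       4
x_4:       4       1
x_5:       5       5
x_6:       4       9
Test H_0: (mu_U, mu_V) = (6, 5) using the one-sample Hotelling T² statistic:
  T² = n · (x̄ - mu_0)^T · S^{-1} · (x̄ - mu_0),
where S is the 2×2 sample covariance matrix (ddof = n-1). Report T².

Step 1 — sample mean vector:
  mean(U) = (1 + 8 + 4 + 4 + 5 + 4) / 6 = 26/6 = 4.3333
  mean(V) = (7 + 8 + 4 + 1 + 5 + 9) / 6 = 34/6 = 5.6667
  x̄ = (4.3333, 5.6667),  deviation x̄ - mu_0 = (4.3333, 5.6667) - (6, 5) = (-1.6667, 0.6667).

Step 2 — sample covariance matrix, S[i,j] = (1/(n-1)) · Σ_k (x_{k,i} - mean_i) · (x_{k,j} - mean_j), divisor n-1 = 5:
  S[U,U] = ((-3.3333)·(-3.3333) + (3.6667)·(3.6667) + (-0.3333)·(-0.3333) + (-0.3333)·(-0.3333) + (0.6667)·(0.6667) + (-0.3333)·(-0.3333)) / 5 = 25.3333/5 = 5.0667
  S[U,V] = ((-3.3333)·(1.3333) + (3.6667)·(2.3333) + (-0.3333)·(-1.6667) + (-0.3333)·(-4.6667) + (0.6667)·(-0.6667) + (-0.3333)·(3.3333)) / 5 = 4.6667/5 = 0.9333
  S[V,V] = ((1.3333)·(1.3333) + (2.3333)·(2.3333) + (-1.6667)·(-1.6667) + (-4.6667)·(-4.6667) + (-0.6667)·(-0.6667) + (3.3333)·(3.3333)) / 5 = 43.3333/5 = 8.6667
  S = [[5.0667, 0.9333],
 [0.9333, 8.6667]].

Step 3 — invert S. det(S) = 5.0667·8.6667 - (0.9333)² = 43.04.
  S^{-1} = (1/det) · [[d, -b], [-b, a]] = [[0.2014, -0.0217],
 [-0.0217, 0.1177]].

Step 4 — quadratic form (x̄ - mu_0)^T · S^{-1} · (x̄ - mu_0):
  S^{-1} · (x̄ - mu_0) = (-0.3501, 0.1146),
  (x̄ - mu_0)^T · [...] = (-1.6667)·(-0.3501) + (0.6667)·(0.1146) = 0.6599.

Step 5 — scale by n: T² = 6 · 0.6599 = 3.9591.

T² ≈ 3.9591


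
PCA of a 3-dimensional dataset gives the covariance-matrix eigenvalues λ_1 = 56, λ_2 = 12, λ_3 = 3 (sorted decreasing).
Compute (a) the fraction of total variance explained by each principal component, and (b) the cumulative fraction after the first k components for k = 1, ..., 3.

Step 1 — total variance = trace(Sigma) = Σ λ_i = 56 + 12 + 3 = 71.

Step 2 — fraction explained by component i = λ_i / Σ λ:
  PC1: 56/71 = 0.7887
  PC2: 12/71 = 0.169
  PC3: 3/71 = 0.0423

Step 3 — cumulative fraction after k components = (λ_1 + ... + λ_k) / Σ λ:
  k = 1: 56/71 = 0.7887
  k = 2: (56 + 12)/71 = 68/71 = 0.9577
  k = 3: (56 + 12 + 3)/71 = 71/71 = 1

Summary (fraction, with percent):

explained: PC1 0.7887 (78.87%), PC2 0.169 (16.9%), PC3 0.0423 (4.23%);  cumulative: 0.7887, 0.9577, 1


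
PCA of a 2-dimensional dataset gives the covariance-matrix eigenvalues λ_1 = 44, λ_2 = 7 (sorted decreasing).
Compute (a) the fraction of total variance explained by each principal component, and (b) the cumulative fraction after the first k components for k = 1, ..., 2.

Step 1 — total variance = trace(Sigma) = Σ λ_i = 44 + 7 = 51.

Step 2 — fraction explained by component i = λ_i / Σ λ:
  PC1: 44/51 = 0.8627
  PC2: 7/51 = 0.1373

Step 3 — cumulative fraction after k components = (λ_1 + ... + λ_k) / Σ λ:
  k = 1: 44/51 = 0.8627
  k = 2: (44 + 7)/51 = 51/51 = 1

Summary (fraction, with percent):

explained: PC1 0.8627 (86.27%), PC2 0.1373 (13.73%);  cumulative: 0.8627, 1


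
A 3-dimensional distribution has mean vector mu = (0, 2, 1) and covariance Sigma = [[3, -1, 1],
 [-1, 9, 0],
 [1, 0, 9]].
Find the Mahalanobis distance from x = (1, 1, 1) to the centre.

Step 1 — centre the observation: (x - mu) = (1, -1, 0).

Step 2 — invert Sigma (cofactor / det for 3×3, or solve directly):
  Sigma^{-1} = [[0.36, 0.04, -0.04],
 [0.04, 0.1156, -0.0044],
 [-0.04, -0.0044, 0.1156]].

Step 3 — form the quadratic (x - mu)^T · Sigma^{-1} · (x - mu):
  Sigma^{-1} · (x - mu) = (0.32, -0.0756, -0.0356).
  (x - mu)^T · [Sigma^{-1} · (x - mu)] = (1)·(0.32) + (-1)·(-0.0756) + (0)·(-0.0356) = 0.3956.

Step 4 — take square root: d = √(0.3956) ≈ 0.6289.

d(x, mu) = √(0.3956) ≈ 0.6289


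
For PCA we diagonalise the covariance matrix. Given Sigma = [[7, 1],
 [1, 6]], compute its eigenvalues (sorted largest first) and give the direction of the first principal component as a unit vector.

Step 1 — characteristic polynomial of 2×2 Sigma:
  det(Sigma - λI) = λ² - trace · λ + det = 0.
  trace = 7 + 6 = 13, det = 7·6 - (1)² = 41.
Step 2 — discriminant:
  Δ = trace² - 4·det = 169 - 164 = 5.
Step 3 — eigenvalues:
  λ = (trace ± √Δ)/2 = (13 ± 2.2361)/2,
  λ_1 = 7.618,  λ_2 = 5.382.

Step 4 — unit eigenvector for λ_1: solve (Sigma - λ_1 I)v = 0. First row:
  (7 - 7.618)·v_x + (1)·v_y = 0, i.e. (-0.618)·v_x + (1)·v_y = 0,
  so v ∝ (b, λ_1 - a) = (1, 0.618) = u.
  ||u|| = √((1)² + (0.618)²) = √(1.382) ≈ 1.1756,
  v_1 = u/||u|| ≈ (0.8507, 0.5257) (||v_1|| = 1).

λ_1 = 7.618,  λ_2 = 5.382;  v_1 ≈ (0.8507, 0.5257)


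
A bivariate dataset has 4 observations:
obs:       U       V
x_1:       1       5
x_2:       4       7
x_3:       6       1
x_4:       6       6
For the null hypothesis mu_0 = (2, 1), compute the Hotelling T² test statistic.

Step 1 — sample mean vector:
  mean(U) = (1 + 4 + 6 + 6) / 4 = 17/4 = 4.25
  mean(V) = (5 + 7 + 1 + 6) / 4 = 19/4 = 4.75
  x̄ = (4.25, 4.75),  deviation x̄ - mu_0 = (4.25, 4.75) - (2, 1) = (2.25, 3.75).

Step 2 — sample covariance matrix, S[i,j] = (1/(n-1)) · Σ_k (x_{k,i} - mean_i) · (x_{k,j} - mean_j), divisor n-1 = 3:
  S[U,U] = ((-3.25)·(-3.25) + (-0.25)·(-0.25) + (1.75)·(1.75) + (1.75)·(1.75)) / 3 = 16.75/3 = 5.5833
  S[U,V] = ((-3.25)·(0.25) + (-0.25)·(2.25) + (1.75)·(-3.75) + (1.75)·(1.25)) / 3 = -5.75/3 = -1.9167
  S[V,V] = ((0.25)·(0.25) + (2.25)·(2.25) + (-3.75)·(-3.75) + (1.25)·(1.25)) / 3 = 20.75/3 = 6.9167
  S = [[5.5833, -1.9167],
 [-1.9167, 6.9167]].

Step 3 — invert S. det(S) = 5.5833·6.9167 - (-1.9167)² = 34.9444.
  S^{-1} = (1/det) · [[d, -b], [-b, a]] = [[0.1979, 0.0548],
 [0.0548, 0.1598]].

Step 4 — quadratic form (x̄ - mu_0)^T · S^{-1} · (x̄ - mu_0):
  S^{-1} · (x̄ - mu_0) = (0.651, 0.7226),
  (x̄ - mu_0)^T · [...] = (2.25)·(0.651) + (3.75)·(0.7226) = 4.1745.

Step 5 — scale by n: T² = 4 · 4.1745 = 16.6979.

T² ≈ 16.6979


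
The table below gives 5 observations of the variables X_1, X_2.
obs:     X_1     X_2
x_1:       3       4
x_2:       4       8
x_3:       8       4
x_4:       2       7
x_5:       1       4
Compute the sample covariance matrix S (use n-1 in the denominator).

Step 1 — column means:
  mean(X_1) = (3 + 4 + 8 + 2 + 1) / 5 = 18/5 = 3.6
  mean(X_2) = (4 + 8 + 4 + 7 + 4) / 5 = 27/5 = 5.4

Step 2 — sample covariance S[i,j] = (1/(n-1)) · Σ_k (x_{k,i} - mean_i) · (x_{k,j} - mean_j), with n-1 = 4.
  S[X_1,X_1] = ((-0.6)·(-0.6) + (0.4)·(0.4) + (4.4)·(4.4) + (-1.6)·(-1.6) + (-2.6)·(-2.6)) / 4 = 29.2/4 = 7.3
  S[X_1,X_2] = ((-0.6)·(-1.4) + (0.4)·(2.6) + (4.4)·(-1.4) + (-1.6)·(1.6) + (-2.6)·(-1.4)) / 4 = -3.2/4 = -0.8
  S[X_2,X_2] = ((-1.4)·(-1.4) + (2.6)·(2.6) + (-1.4)·(-1.4) + (1.6)·(1.6) + (-1.4)·(-1.4)) / 4 = 15.2/4 = 3.8

S is symmetric (S[j,i] = S[i,j]). Assembling:

S = [[7.3, -0.8],
 [-0.8, 3.8]]


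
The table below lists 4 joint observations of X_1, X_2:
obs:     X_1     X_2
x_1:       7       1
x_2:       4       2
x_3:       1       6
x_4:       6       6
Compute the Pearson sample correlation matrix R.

Step 1 — column means:
  mean(X_1) = (7 + 4 + 1 + 6) / 4 = 18/4 = 4.5
  mean(X_2) = (1 + 2 + 6 + 6) / 4 = 15/4 = 3.75

Step 2 — sample variances and covariances s[i,j] = (1/(n-1)) · Σ_k (x_{k,i} - mean_i) · (x_{k,j} - mean_j), with n-1 = 3:
  s[X_1,X_1] = ((2.5)·(2.5) + (-0.5)·(-0.5) + (-3.5)·(-3.5) + (1.5)·(1.5)) / 3 = 21/3 = 7
  s[X_1,X_2] = ((2.5)·(-2.75) + (-0.5)·(-1.75) + (-3.5)·(2.25) + (1.5)·(2.25)) / 3 = -10.5/3 = -3.5
  s[X_2,X_2] = ((-2.75)·(-2.75) + (-1.75)·(-1.75) + (2.25)·(2.25) + (2.25)·(2.25)) / 3 = 20.75/3 = 6.9167
  Sample standard deviations s_i = √(s[i,i]):
  s(X_1) = √(7) = 2.6458
  s(X_2) = √(6.9167) = 2.63

Step 3 — r_{ij} = s_{ij} / (s_i · s_j):
  r[X_1,X_1] = 1 (diagonal).
  r[X_1,X_2] = -3.5 / (2.6458 · 2.63) = -3.5 / 6.9582 = -0.503
  r[X_2,X_2] = 1 (diagonal).

R is symmetric with unit diagonal. Assembling:

R = [[1, -0.503],
 [-0.503, 1]]


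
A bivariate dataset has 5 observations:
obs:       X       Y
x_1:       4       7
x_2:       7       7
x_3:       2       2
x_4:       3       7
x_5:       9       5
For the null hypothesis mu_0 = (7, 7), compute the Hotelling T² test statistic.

Step 1 — sample mean vector:
  mean(X) = (4 + 7 + 2 + 3 + 9) / 5 = 25/5 = 5
  mean(Y) = (7 + 7 + 2 + 7 + 5) / 5 = 28/5 = 5.6
  x̄ = (5, 5.6),  deviation x̄ - mu_0 = (5, 5.6) - (7, 7) = (-2, -1.4).

Step 2 — sample covariance matrix, S[i,j] = (1/(n-1)) · Σ_k (x_{k,i} - mean_i) · (x_{k,j} - mean_j), divisor n-1 = 4:
  S[X,X] = ((-1)·(-1) + (2)·(2) + (-3)·(-3) + (-2)·(-2) + (4)·(4)) / 4 = 34/4 = 8.5
  S[X,Y] = ((-1)·(1.4) + (2)·(1.4) + (-3)·(-3.6) + (-2)·(1.4) + (4)·(-0.6)) / 4 = 7/4 = 1.75
  S[Y,Y] = ((1.4)·(1.4) + (1.4)·(1.4) + (-3.6)·(-3.6) + (1.4)·(1.4) + (-0.6)·(-0.6)) / 4 = 19.2/4 = 4.8
  S = [[8.5, 1.75],
 [1.75, 4.8]].

Step 3 — invert S. det(S) = 8.5·4.8 - (1.75)² = 37.7375.
  S^{-1} = (1/det) · [[d, -b], [-b, a]] = [[0.1272, -0.0464],
 [-0.0464, 0.2252]].

Step 4 — quadratic form (x̄ - mu_0)^T · S^{-1} · (x̄ - mu_0):
  S^{-1} · (x̄ - mu_0) = (-0.1895, -0.2226),
  (x̄ - mu_0)^T · [...] = (-2)·(-0.1895) + (-1.4)·(-0.2226) = 0.6906.

Step 5 — scale by n: T² = 5 · 0.6906 = 3.4528.

T² ≈ 3.4528


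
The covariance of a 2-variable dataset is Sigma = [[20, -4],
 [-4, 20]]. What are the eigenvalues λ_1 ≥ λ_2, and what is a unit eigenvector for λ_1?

Step 1 — characteristic polynomial of 2×2 Sigma:
  det(Sigma - λI) = λ² - trace · λ + det = 0.
  trace = 20 + 20 = 40, det = 20·20 - (-4)² = 384.
Step 2 — discriminant:
  Δ = trace² - 4·det = 1600 - 1536 = 64.
Step 3 — eigenvalues:
  λ = (trace ± √Δ)/2 = (40 ± 8)/2,
  λ_1 = 24,  λ_2 = 16.

Step 4 — unit eigenvector for λ_1: solve (Sigma - λ_1 I)v = 0. First row:
  (20 - 24)·v_x + (-4)·v_y = 0, i.e. (-4)·v_x + (-4)·v_y = 0,
  so v ∝ (b, λ_1 - a) = (-4, 4); multiply by -1 so the first entry is positive: u = (4, -4).
  ||u|| = √((4)² + (-4)²) = √(32) ≈ 5.6569,
  v_1 = u/||u|| ≈ (0.7071, -0.7071) (||v_1|| = 1).

λ_1 = 24,  λ_2 = 16;  v_1 ≈ (0.7071, -0.7071)


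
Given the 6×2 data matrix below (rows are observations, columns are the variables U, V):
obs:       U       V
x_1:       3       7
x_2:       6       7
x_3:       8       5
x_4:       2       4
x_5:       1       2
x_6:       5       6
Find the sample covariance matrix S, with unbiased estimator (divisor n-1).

Step 1 — column means:
  mean(U) = (3 + 6 + 8 + 2 + 1 + 5) / 6 = 25/6 = 4.1667
  mean(V) = (7 + 7 + 5 + 4 + 2 + 6) / 6 = 31/6 = 5.1667

Step 2 — sample covariance S[i,j] = (1/(n-1)) · Σ_k (x_{k,i} - mean_i) · (x_{k,j} - mean_j), with n-1 = 5.
  S[U,U] = ((-1.1667)·(-1.1667) + (1.8333)·(1.8333) + (3.8333)·(3.8333) + (-2.1667)·(-2.1667) + (-3.1667)·(-3.1667) + (0.8333)·(0.8333)) / 5 = 34.8333/5 = 6.9667
  S[U,V] = ((-1.1667)·(1.8333) + (1.8333)·(1.8333) + (3.8333)·(-0.1667) + (-2.1667)·(-1.1667) + (-3.1667)·(-3.1667) + (0.8333)·(0.8333)) / 5 = 13.8333/5 = 2.7667
  S[V,V] = ((1.8333)·(1.8333) + (1.8333)·(1.8333) + (-0.1667)·(-0.1667) + (-1.1667)·(-1.1667) + (-3.1667)·(-3.1667) + (0.8333)·(0.8333)) / 5 = 18.8333/5 = 3.7667

S is symmetric (S[j,i] = S[i,j]). Assembling:

S = [[6.9667, 2.7667],
 [2.7667, 3.7667]]


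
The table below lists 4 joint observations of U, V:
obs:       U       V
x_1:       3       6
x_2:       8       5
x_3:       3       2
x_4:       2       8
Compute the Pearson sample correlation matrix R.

Step 1 — column means:
  mean(U) = (3 + 8 + 3 + 2) / 4 = 16/4 = 4
  mean(V) = (6 + 5 + 2 + 8) / 4 = 21/4 = 5.25

Step 2 — sample variances and covariances s[i,j] = (1/(n-1)) · Σ_k (x_{k,i} - mean_i) · (x_{k,j} - mean_j), with n-1 = 3:
  s[U,U] = ((-1)·(-1) + (4)·(4) + (-1)·(-1) + (-2)·(-2)) / 3 = 22/3 = 7.3333
  s[U,V] = ((-1)·(0.75) + (4)·(-0.25) + (-1)·(-3.25) + (-2)·(2.75)) / 3 = -4/3 = -1.3333
  s[V,V] = ((0.75)·(0.75) + (-0.25)·(-0.25) + (-3.25)·(-3.25) + (2.75)·(2.75)) / 3 = 18.75/3 = 6.25
  Sample standard deviations s_i = √(s[i,i]):
  s(U) = √(7.3333) = 2.708
  s(V) = √(6.25) = 2.5

Step 3 — r_{ij} = s_{ij} / (s_i · s_j):
  r[U,U] = 1 (diagonal).
  r[U,V] = -1.3333 / (2.708 · 2.5) = -1.3333 / 6.77 = -0.1969
  r[V,V] = 1 (diagonal).

R is symmetric with unit diagonal. Assembling:

R = [[1, -0.1969],
 [-0.1969, 1]]


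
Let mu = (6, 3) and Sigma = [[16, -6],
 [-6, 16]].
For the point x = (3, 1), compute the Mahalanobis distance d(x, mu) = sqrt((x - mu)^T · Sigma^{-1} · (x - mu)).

Step 1 — centre the observation: (x - mu) = (-3, -2).

Step 2 — invert Sigma. det(Sigma) = 16·16 - (-6)² = 220.
  Sigma^{-1} = (1/det) · [[d, -b], [-b, a]] = [[0.0727, 0.0273],
 [0.0273, 0.0727]].

Step 3 — form the quadratic (x - mu)^T · Sigma^{-1} · (x - mu):
  Sigma^{-1} · (x - mu) = (-0.2727, -0.2273).
  (x - mu)^T · [Sigma^{-1} · (x - mu)] = (-3)·(-0.2727) + (-2)·(-0.2273) = 1.2727.

Step 4 — take square root: d = √(1.2727) ≈ 1.1282.

d(x, mu) = √(1.2727) ≈ 1.1282


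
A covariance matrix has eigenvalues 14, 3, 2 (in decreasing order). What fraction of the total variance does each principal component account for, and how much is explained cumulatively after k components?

Step 1 — total variance = trace(Sigma) = Σ λ_i = 14 + 3 + 2 = 19.

Step 2 — fraction explained by component i = λ_i / Σ λ:
  PC1: 14/19 = 0.7368
  PC2: 3/19 = 0.1579
  PC3: 2/19 = 0.1053

Step 3 — cumulative fraction after k components = (λ_1 + ... + λ_k) / Σ λ:
  k = 1: 14/19 = 0.7368
  k = 2: (14 + 3)/19 = 17/19 = 0.8947
  k = 3: (14 + 3 + 2)/19 = 19/19 = 1

Summary (fraction, with percent):

explained: PC1 0.7368 (73.68%), PC2 0.1579 (15.79%), PC3 0.1053 (10.53%);  cumulative: 0.7368, 0.8947, 1


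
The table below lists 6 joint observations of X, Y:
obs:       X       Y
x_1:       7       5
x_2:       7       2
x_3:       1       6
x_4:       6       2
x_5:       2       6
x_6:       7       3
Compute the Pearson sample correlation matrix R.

Step 1 — column means:
  mean(X) = (7 + 7 + 1 + 6 + 2 + 7) / 6 = 30/6 = 5
  mean(Y) = (5 + 2 + 6 + 2 + 6 + 3) / 6 = 24/6 = 4

Step 2 — sample variances and covariances s[i,j] = (1/(n-1)) · Σ_k (x_{k,i} - mean_i) · (x_{k,j} - mean_j), with n-1 = 5:
  s[X,X] = ((2)·(2) + (2)·(2) + (-4)·(-4) + (1)·(1) + (-3)·(-3) + (2)·(2)) / 5 = 38/5 = 7.6
  s[X,Y] = ((2)·(1) + (2)·(-2) + (-4)·(2) + (1)·(-2) + (-3)·(2) + (2)·(-1)) / 5 = -20/5 = -4
  s[Y,Y] = ((1)·(1) + (-2)·(-2) + (2)·(2) + (-2)·(-2) + (2)·(2) + (-1)·(-1)) / 5 = 18/5 = 3.6
  Sample standard deviations s_i = √(s[i,i]):
  s(X) = √(7.6) = 2.7568
  s(Y) = √(3.6) = 1.8974

Step 3 — r_{ij} = s_{ij} / (s_i · s_j):
  r[X,X] = 1 (diagonal).
  r[X,Y] = -4 / (2.7568 · 1.8974) = -4 / 5.2307 = -0.7647
  r[Y,Y] = 1 (diagonal).

R is symmetric with unit diagonal. Assembling:

R = [[1, -0.7647],
 [-0.7647, 1]]


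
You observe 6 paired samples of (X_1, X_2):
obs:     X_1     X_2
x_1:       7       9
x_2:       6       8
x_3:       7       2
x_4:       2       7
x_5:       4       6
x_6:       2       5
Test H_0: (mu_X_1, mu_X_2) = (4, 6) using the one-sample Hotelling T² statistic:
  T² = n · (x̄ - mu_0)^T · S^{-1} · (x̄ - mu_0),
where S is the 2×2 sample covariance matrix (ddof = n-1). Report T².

Step 1 — sample mean vector:
  mean(X_1) = (7 + 6 + 7 + 2 + 4 + 2) / 6 = 28/6 = 4.6667
  mean(X_2) = (9 + 8 + 2 + 7 + 6 + 5) / 6 = 37/6 = 6.1667
  x̄ = (4.6667, 6.1667),  deviation x̄ - mu_0 = (4.6667, 6.1667) - (4, 6) = (0.6667, 0.1667).

Step 2 — sample covariance matrix, S[i,j] = (1/(n-1)) · Σ_k (x_{k,i} - mean_i) · (x_{k,j} - mean_j), divisor n-1 = 5:
  S[X_1,X_1] = ((2.3333)·(2.3333) + (1.3333)·(1.3333) + (2.3333)·(2.3333) + (-2.6667)·(-2.6667) + (-0.6667)·(-0.6667) + (-2.6667)·(-2.6667)) / 5 = 27.3333/5 = 5.4667
  S[X_1,X_2] = ((2.3333)·(2.8333) + (1.3333)·(1.8333) + (2.3333)·(-4.1667) + (-2.6667)·(0.8333) + (-0.6667)·(-0.1667) + (-2.6667)·(-1.1667)) / 5 = 0.3333/5 = 0.0667
  S[X_2,X_2] = ((2.8333)·(2.8333) + (1.8333)·(1.8333) + (-4.1667)·(-4.1667) + (0.8333)·(0.8333) + (-0.1667)·(-0.1667) + (-1.1667)·(-1.1667)) / 5 = 30.8333/5 = 6.1667
  S = [[5.4667, 0.0667],
 [0.0667, 6.1667]].

Step 3 — invert S. det(S) = 5.4667·6.1667 - (0.0667)² = 33.7067.
  S^{-1} = (1/det) · [[d, -b], [-b, a]] = [[0.183, -0.002],
 [-0.002, 0.1622]].

Step 4 — quadratic form (x̄ - mu_0)^T · S^{-1} · (x̄ - mu_0):
  S^{-1} · (x̄ - mu_0) = (0.1216, 0.0257),
  (x̄ - mu_0)^T · [...] = (0.6667)·(0.1216) + (0.1667)·(0.0257) = 0.0854.

Step 5 — scale by n: T² = 6 · 0.0854 = 0.5123.

T² ≈ 0.5123


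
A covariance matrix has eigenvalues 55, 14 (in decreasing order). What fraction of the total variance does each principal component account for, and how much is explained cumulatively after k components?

Step 1 — total variance = trace(Sigma) = Σ λ_i = 55 + 14 = 69.

Step 2 — fraction explained by component i = λ_i / Σ λ:
  PC1: 55/69 = 0.7971
  PC2: 14/69 = 0.2029

Step 3 — cumulative fraction after k components = (λ_1 + ... + λ_k) / Σ λ:
  k = 1: 55/69 = 0.7971
  k = 2: (55 + 14)/69 = 69/69 = 1

Summary (fraction, with percent):

explained: PC1 0.7971 (79.71%), PC2 0.2029 (20.29%);  cumulative: 0.7971, 1


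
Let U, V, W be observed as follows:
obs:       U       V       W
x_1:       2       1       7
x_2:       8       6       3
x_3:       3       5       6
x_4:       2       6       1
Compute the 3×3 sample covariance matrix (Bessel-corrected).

Step 1 — column means:
  mean(U) = (2 + 8 + 3 + 2) / 4 = 15/4 = 3.75
  mean(V) = (1 + 6 + 5 + 6) / 4 = 18/4 = 4.5
  mean(W) = (7 + 3 + 6 + 1) / 4 = 17/4 = 4.25

Step 2 — sample covariance S[i,j] = (1/(n-1)) · Σ_k (x_{k,i} - mean_i) · (x_{k,j} - mean_j), with n-1 = 3.
  S[U,U] = ((-1.75)·(-1.75) + (4.25)·(4.25) + (-0.75)·(-0.75) + (-1.75)·(-1.75)) / 3 = 24.75/3 = 8.25
  S[U,V] = ((-1.75)·(-3.5) + (4.25)·(1.5) + (-0.75)·(0.5) + (-1.75)·(1.5)) / 3 = 9.5/3 = 3.1667
  S[U,W] = ((-1.75)·(2.75) + (4.25)·(-1.25) + (-0.75)·(1.75) + (-1.75)·(-3.25)) / 3 = -5.75/3 = -1.9167
  S[V,V] = ((-3.5)·(-3.5) + (1.5)·(1.5) + (0.5)·(0.5) + (1.5)·(1.5)) / 3 = 17/3 = 5.6667
  S[V,W] = ((-3.5)·(2.75) + (1.5)·(-1.25) + (0.5)·(1.75) + (1.5)·(-3.25)) / 3 = -15.5/3 = -5.1667
  S[W,W] = ((2.75)·(2.75) + (-1.25)·(-1.25) + (1.75)·(1.75) + (-3.25)·(-3.25)) / 3 = 22.75/3 = 7.5833

S is symmetric (S[j,i] = S[i,j]). Assembling:

S = [[8.25, 3.1667, -1.9167],
 [3.1667, 5.6667, -5.1667],
 [-1.9167, -5.1667, 7.5833]]


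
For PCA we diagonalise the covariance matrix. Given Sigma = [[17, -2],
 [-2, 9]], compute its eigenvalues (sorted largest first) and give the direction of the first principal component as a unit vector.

Step 1 — characteristic polynomial of 2×2 Sigma:
  det(Sigma - λI) = λ² - trace · λ + det = 0.
  trace = 17 + 9 = 26, det = 17·9 - (-2)² = 149.
Step 2 — discriminant:
  Δ = trace² - 4·det = 676 - 596 = 80.
Step 3 — eigenvalues:
  λ = (trace ± √Δ)/2 = (26 ± 8.9443)/2,
  λ_1 = 17.4721,  λ_2 = 8.5279.

Step 4 — unit eigenvector for λ_1: solve (Sigma - λ_1 I)v = 0. First row:
  (17 - 17.4721)·v_x + (-2)·v_y = 0, i.e. (-0.4721)·v_x + (-2)·v_y = 0,
  so v ∝ (b, λ_1 - a) = (-2, 0.4721); multiply by -1 so the first entry is positive: u = (2, -0.4721).
  ||u|| = √((2)² + (-0.4721)²) = √(4.2229) ≈ 2.055,
  v_1 = u/||u|| ≈ (0.9732, -0.2298) (||v_1|| = 1).

λ_1 = 17.4721,  λ_2 = 8.5279;  v_1 ≈ (0.9732, -0.2298)


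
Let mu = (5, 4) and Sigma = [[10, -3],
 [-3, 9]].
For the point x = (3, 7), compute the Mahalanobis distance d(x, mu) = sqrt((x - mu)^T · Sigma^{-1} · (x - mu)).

Step 1 — centre the observation: (x - mu) = (-2, 3).

Step 2 — invert Sigma. det(Sigma) = 10·9 - (-3)² = 81.
  Sigma^{-1} = (1/det) · [[d, -b], [-b, a]] = [[0.1111, 0.037],
 [0.037, 0.1235]].

Step 3 — form the quadratic (x - mu)^T · Sigma^{-1} · (x - mu):
  Sigma^{-1} · (x - mu) = (-0.1111, 0.2963).
  (x - mu)^T · [Sigma^{-1} · (x - mu)] = (-2)·(-0.1111) + (3)·(0.2963) = 1.1111.

Step 4 — take square root: d = √(1.1111) ≈ 1.0541.

d(x, mu) = √(1.1111) ≈ 1.0541


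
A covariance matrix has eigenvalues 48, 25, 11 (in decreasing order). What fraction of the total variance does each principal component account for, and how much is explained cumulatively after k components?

Step 1 — total variance = trace(Sigma) = Σ λ_i = 48 + 25 + 11 = 84.

Step 2 — fraction explained by component i = λ_i / Σ λ:
  PC1: 48/84 = 0.5714
  PC2: 25/84 = 0.2976
  PC3: 11/84 = 0.131

Step 3 — cumulative fraction after k components = (λ_1 + ... + λ_k) / Σ λ:
  k = 1: 48/84 = 0.5714
  k = 2: (48 + 25)/84 = 73/84 = 0.869
  k = 3: (48 + 25 + 11)/84 = 84/84 = 1

Summary (fraction, with percent):

explained: PC1 0.5714 (57.14%), PC2 0.2976 (29.76%), PC3 0.131 (13.1%);  cumulative: 0.5714, 0.869, 1


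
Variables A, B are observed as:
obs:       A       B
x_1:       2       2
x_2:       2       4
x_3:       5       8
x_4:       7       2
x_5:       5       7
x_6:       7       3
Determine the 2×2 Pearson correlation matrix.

Step 1 — column means:
  mean(A) = (2 + 2 + 5 + 7 + 5 + 7) / 6 = 28/6 = 4.6667
  mean(B) = (2 + 4 + 8 + 2 + 7 + 3) / 6 = 26/6 = 4.3333

Step 2 — sample variances and covariances s[i,j] = (1/(n-1)) · Σ_k (x_{k,i} - mean_i) · (x_{k,j} - mean_j), with n-1 = 5:
  s[A,A] = ((-2.6667)·(-2.6667) + (-2.6667)·(-2.6667) + (0.3333)·(0.3333) + (2.3333)·(2.3333) + (0.3333)·(0.3333) + (2.3333)·(2.3333)) / 5 = 25.3333/5 = 5.0667
  s[A,B] = ((-2.6667)·(-2.3333) + (-2.6667)·(-0.3333) + (0.3333)·(3.6667) + (2.3333)·(-2.3333) + (0.3333)·(2.6667) + (2.3333)·(-1.3333)) / 5 = 0.6667/5 = 0.1333
  s[B,B] = ((-2.3333)·(-2.3333) + (-0.3333)·(-0.3333) + (3.6667)·(3.6667) + (-2.3333)·(-2.3333) + (2.6667)·(2.6667) + (-1.3333)·(-1.3333)) / 5 = 33.3333/5 = 6.6667
  Sample standard deviations s_i = √(s[i,i]):
  s(A) = √(5.0667) = 2.2509
  s(B) = √(6.6667) = 2.582

Step 3 — r_{ij} = s_{ij} / (s_i · s_j):
  r[A,A] = 1 (diagonal).
  r[A,B] = 0.1333 / (2.2509 · 2.582) = 0.1333 / 5.8119 = 0.0229
  r[B,B] = 1 (diagonal).

R is symmetric with unit diagonal. Assembling:

R = [[1, 0.0229],
 [0.0229, 1]]


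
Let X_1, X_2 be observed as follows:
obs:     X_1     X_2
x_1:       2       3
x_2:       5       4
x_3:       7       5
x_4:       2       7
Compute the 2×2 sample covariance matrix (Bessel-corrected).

Step 1 — column means:
  mean(X_1) = (2 + 5 + 7 + 2) / 4 = 16/4 = 4
  mean(X_2) = (3 + 4 + 5 + 7) / 4 = 19/4 = 4.75

Step 2 — sample covariance S[i,j] = (1/(n-1)) · Σ_k (x_{k,i} - mean_i) · (x_{k,j} - mean_j), with n-1 = 3.
  S[X_1,X_1] = ((-2)·(-2) + (1)·(1) + (3)·(3) + (-2)·(-2)) / 3 = 18/3 = 6
  S[X_1,X_2] = ((-2)·(-1.75) + (1)·(-0.75) + (3)·(0.25) + (-2)·(2.25)) / 3 = -1/3 = -0.3333
  S[X_2,X_2] = ((-1.75)·(-1.75) + (-0.75)·(-0.75) + (0.25)·(0.25) + (2.25)·(2.25)) / 3 = 8.75/3 = 2.9167

S is symmetric (S[j,i] = S[i,j]). Assembling:

S = [[6, -0.3333],
 [-0.3333, 2.9167]]


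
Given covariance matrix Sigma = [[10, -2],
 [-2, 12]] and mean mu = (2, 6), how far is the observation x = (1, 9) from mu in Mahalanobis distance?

Step 1 — centre the observation: (x - mu) = (-1, 3).

Step 2 — invert Sigma. det(Sigma) = 10·12 - (-2)² = 116.
  Sigma^{-1} = (1/det) · [[d, -b], [-b, a]] = [[0.1034, 0.0172],
 [0.0172, 0.0862]].

Step 3 — form the quadratic (x - mu)^T · Sigma^{-1} · (x - mu):
  Sigma^{-1} · (x - mu) = (-0.0517, 0.2414).
  (x - mu)^T · [Sigma^{-1} · (x - mu)] = (-1)·(-0.0517) + (3)·(0.2414) = 0.7759.

Step 4 — take square root: d = √(0.7759) ≈ 0.8808.

d(x, mu) = √(0.7759) ≈ 0.8808


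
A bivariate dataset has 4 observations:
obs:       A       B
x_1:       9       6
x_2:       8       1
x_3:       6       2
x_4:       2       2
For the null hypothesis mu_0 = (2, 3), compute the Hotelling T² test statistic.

Step 1 — sample mean vector:
  mean(A) = (9 + 8 + 6 + 2) / 4 = 25/4 = 6.25
  mean(B) = (6 + 1 + 2 + 2) / 4 = 11/4 = 2.75
  x̄ = (6.25, 2.75),  deviation x̄ - mu_0 = (6.25, 2.75) - (2, 3) = (4.25, -0.25).

Step 2 — sample covariance matrix, S[i,j] = (1/(n-1)) · Σ_k (x_{k,i} - mean_i) · (x_{k,j} - mean_j), divisor n-1 = 3:
  S[A,A] = ((2.75)·(2.75) + (1.75)·(1.75) + (-0.25)·(-0.25) + (-4.25)·(-4.25)) / 3 = 28.75/3 = 9.5833
  S[A,B] = ((2.75)·(3.25) + (1.75)·(-1.75) + (-0.25)·(-0.75) + (-4.25)·(-0.75)) / 3 = 9.25/3 = 3.0833
  S[B,B] = ((3.25)·(3.25) + (-1.75)·(-1.75) + (-0.75)·(-0.75) + (-0.75)·(-0.75)) / 3 = 14.75/3 = 4.9167
  S = [[9.5833, 3.0833],
 [3.0833, 4.9167]].

Step 3 — invert S. det(S) = 9.5833·4.9167 - (3.0833)² = 37.6111.
  S^{-1} = (1/det) · [[d, -b], [-b, a]] = [[0.1307, -0.082],
 [-0.082, 0.2548]].

Step 4 — quadratic form (x̄ - mu_0)^T · S^{-1} · (x̄ - mu_0):
  S^{-1} · (x̄ - mu_0) = (0.5761, -0.4121),
  (x̄ - mu_0)^T · [...] = (4.25)·(0.5761) + (-0.25)·(-0.4121) = 2.5513.

Step 5 — scale by n: T² = 4 · 2.5513 = 10.2053.

T² ≈ 10.2053
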